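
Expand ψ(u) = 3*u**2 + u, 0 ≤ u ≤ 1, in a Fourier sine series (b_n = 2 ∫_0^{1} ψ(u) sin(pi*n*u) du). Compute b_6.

-4/(3*pi)

b_6 = 2 ∫_0^{1} (3*u**2 + u) sin(6*pi*u) du.
Integrating by parts twice (tabular method), an antiderivative of (3*u**2 + u) sin(6*pi*u) is -u**2*cos(6*pi*u)/(2*pi) + u*sin(6*pi*u)/(6*pi**2) - u*cos(6*pi*u)/(6*pi) + sin(6*pi*u)/(36*pi**2) + cos(6*pi*u)/(36*pi**3); evaluating from 0 to 1: ∫_{0}^{1} (3*u**2 + u) sin(6*pi*u) du = ((1 - 24*pi**2)/(36*pi**3)) - (1/(36*pi**3)) = -2/(3*pi).
Hence b_6 = 2·(-2/(3*pi)) = -4/(3*pi).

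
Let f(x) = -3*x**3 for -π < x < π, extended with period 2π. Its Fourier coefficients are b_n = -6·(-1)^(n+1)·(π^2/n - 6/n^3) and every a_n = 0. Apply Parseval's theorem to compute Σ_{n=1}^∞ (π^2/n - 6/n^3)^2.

pi**6/14

Parseval: Σ b_n^2 = (1/π) ∫_{-π}^{π} f(x)^2 dx = 18*pi**6/7.
b_n^2 = 36·(π^2/n - 6/n^3)^2, so the sum equals (18*pi**6/7)/36 = pi**6/14.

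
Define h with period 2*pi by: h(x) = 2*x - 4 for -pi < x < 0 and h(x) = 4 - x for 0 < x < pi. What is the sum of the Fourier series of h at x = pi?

x = pi differs from x = -pi by 1 full period(s), and the series is 2*pi-periodic.
At x = -pi the one-sided limits are h(-pi^-) = 4 - pi and h(-pi^+) = -2*pi - 4.
By Dirichlet's theorem the series converges to their average, [(4 - pi) + (-2*pi - 4)]/2 = -3*pi/2.

-3*pi/2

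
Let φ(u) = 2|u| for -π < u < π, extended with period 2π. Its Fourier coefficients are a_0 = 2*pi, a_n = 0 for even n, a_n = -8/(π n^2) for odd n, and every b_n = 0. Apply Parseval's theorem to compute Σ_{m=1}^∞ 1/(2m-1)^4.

Parseval: a_0^2/2 + Σ a_n^2 = (1/π) ∫_{-π}^{π} φ(u)^2 du = 8*pi**2/3.
Subtract a_0^2/2 = 2*pi**2: Σ a_n^2 = 2*pi**2/3.
Only odd n contribute, with a_n^2 = 64/(π^2 n^4), so Σ_{m≥1} 1/(2m-1)^4 = π^2·(2*pi**2/3)/64 = pi**4/96.

pi**4/96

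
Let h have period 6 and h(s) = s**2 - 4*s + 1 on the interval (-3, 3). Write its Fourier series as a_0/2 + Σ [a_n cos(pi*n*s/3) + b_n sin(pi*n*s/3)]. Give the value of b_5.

-24/(5*pi)

b_5 = 1/3 ∫_{-3}^{3} h(s) sin(5*pi*s/3) ds.
Integrating by parts twice (tabular method), an antiderivative of (s**2 - 4*s + 1) sin(5*pi*s/3) is -3*s**2*cos(5*pi*s/3)/(5*pi) + 18*s*sin(5*pi*s/3)/(25*pi**2) + 12*s*cos(5*pi*s/3)/(5*pi) - 36*sin(5*pi*s/3)/(25*pi**2) - 3*cos(5*pi*s/3)/(5*pi) + 54*cos(5*pi*s/3)/(125*pi**3); evaluating from -3 to 3: ∫_{-3}^{3} (s**2 - 4*s + 1) sin(5*pi*s/3) ds = (6*(-25*pi**2 - 9)/(125*pi**3)) - (6*(-9 + 275*pi**2)/(125*pi**3)) = -72/(5*pi).
Hence b_5 = (1/3)·(-72/(5*pi)) = -24/(5*pi).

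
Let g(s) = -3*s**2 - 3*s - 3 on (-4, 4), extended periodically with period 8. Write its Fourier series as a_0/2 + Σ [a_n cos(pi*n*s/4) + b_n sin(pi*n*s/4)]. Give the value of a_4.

-12/pi**2

a_4 = 1/4 ∫_{-4}^{4} g(s) cos(pi*s) ds.
Integrating by parts twice (tabular method), an antiderivative of (-3*s**2 - 3*s - 3) cos(pi*s) is -3*s**2*sin(pi*s)/pi - 3*s*sin(pi*s)/pi - 6*s*cos(pi*s)/pi**2 - 3*sin(pi*s)/pi + 6*sin(pi*s)/pi**3 - 3*cos(pi*s)/pi**2; evaluating from -4 to 4: ∫_{-4}^{4} (-3*s**2 - 3*s - 3) cos(pi*s) ds = (-27/pi**2) - (21/pi**2) = -48/pi**2.
Hence a_4 = (1/4)·(-48/pi**2) = -12/pi**2.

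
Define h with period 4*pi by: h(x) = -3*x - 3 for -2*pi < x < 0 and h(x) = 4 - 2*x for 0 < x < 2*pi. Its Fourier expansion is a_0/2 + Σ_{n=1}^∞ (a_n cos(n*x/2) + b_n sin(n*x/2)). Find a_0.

1 + pi

a_0 = (1/(2*pi)) ∫_{-2*pi}^{2*pi} h(x) dx = (1/(2*pi)) · (2*pi*(1 + pi)) = 1 + pi.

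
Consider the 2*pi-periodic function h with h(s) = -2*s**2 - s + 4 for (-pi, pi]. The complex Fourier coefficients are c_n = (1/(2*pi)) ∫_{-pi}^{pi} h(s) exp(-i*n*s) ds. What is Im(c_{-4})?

1/4

Since h is real-valued, Im(c_{-4}) = -(1/(2*pi)) ∫_{-pi}^{pi} h(s) sin(-4*s) ds = b_{4}/2.
Integrating by parts twice (tabular method), an antiderivative of (-2*s**2 - s + 4) sin(-4*s) is -s**2*cos(4*s)/2 + s*sin(4*s)/4 - s*cos(4*s)/4 + sin(4*s)/16 + 17*cos(4*s)/16; evaluating from -pi to pi: ∫_{-pi}^{pi} (-2*s**2 - s + 4) sin(-4*s) ds = (-pi**2/2 - pi/4 + 17/16) - (-pi**2/2 + pi/4 + 17/16) = -pi/2.
Hence Im(c_{-4}) = (-1/(2*pi))·(-pi/2) = 1/4.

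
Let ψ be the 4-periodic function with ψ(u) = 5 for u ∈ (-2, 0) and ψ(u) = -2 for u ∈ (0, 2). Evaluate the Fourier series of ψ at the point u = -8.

3/2

u = -8 differs from u = 0 by -2 full period(s), and the series is 4-periodic.
At u = 0 the one-sided limits are ψ(0^-) = 5 and ψ(0^+) = -2.
By Dirichlet's theorem the series converges to their average, [(5) + (-2)]/2 = 3/2.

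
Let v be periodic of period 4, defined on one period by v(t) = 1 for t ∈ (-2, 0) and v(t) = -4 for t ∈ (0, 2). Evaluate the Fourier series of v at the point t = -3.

t = -3 differs from t = 1 by -1 full period(s), and the series is 4-periodic.
v is continuous at t = 1 with value -4, so the series converges to -4 there.

-4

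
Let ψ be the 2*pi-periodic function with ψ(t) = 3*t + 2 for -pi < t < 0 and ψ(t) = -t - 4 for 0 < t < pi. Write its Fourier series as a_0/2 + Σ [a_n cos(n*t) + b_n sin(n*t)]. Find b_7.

b_7 = 1/pi ∫_{-pi}^{pi} ψ(t) sin(7*t) dt.
Split the integral at the breakpoints.
Integrating by parts (boundary term plus one more integral), an antiderivative of (3*t + 2) sin(7*t) is -3*t*cos(7*t)/7 + 3*sin(7*t)/49 - 2*cos(7*t)/7; evaluating from -pi to 0: ∫_{-pi}^{0} (3*t + 2) sin(7*t) dt = (-2/7) - (2/7 - 3*pi/7) = -4/7 + 3*pi/7.
Integrating by parts (boundary term plus one more integral), an antiderivative of (-t - 4) sin(7*t) is t*cos(7*t)/7 - sin(7*t)/49 + 4*cos(7*t)/7; evaluating from 0 to pi: ∫_{0}^{pi} (-t - 4) sin(7*t) dt = (-4/7 - pi/7) - (4/7) = -8/7 - pi/7.
Summing the pieces and multiplying by (1/pi) gives b_7 = 2*(-6 + pi)/(7*pi).

2*(-6 + pi)/(7*pi)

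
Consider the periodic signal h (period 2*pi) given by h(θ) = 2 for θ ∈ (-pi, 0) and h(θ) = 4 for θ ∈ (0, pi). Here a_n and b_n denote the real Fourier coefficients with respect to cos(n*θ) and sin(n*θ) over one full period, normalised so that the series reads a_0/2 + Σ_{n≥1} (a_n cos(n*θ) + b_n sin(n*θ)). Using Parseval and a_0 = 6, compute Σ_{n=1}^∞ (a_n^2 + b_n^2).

Parseval: a_0^2/2 + Σ_{n≥1} (a_n^2+b_n^2) = 1/pi ∫_{-pi}^{pi} h(θ)^2 dθ = 20.
Subtract a_0^2/2 = 18: Σ (a_n^2+b_n^2) = 2.

2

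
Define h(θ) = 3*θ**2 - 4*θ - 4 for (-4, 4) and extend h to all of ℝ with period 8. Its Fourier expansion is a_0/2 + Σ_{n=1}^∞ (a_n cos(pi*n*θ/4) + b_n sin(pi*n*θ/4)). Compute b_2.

16/pi

b_2 = 1/4 ∫_{-4}^{4} h(θ) sin(pi*θ/2) dθ.
Integrating by parts twice (tabular method), an antiderivative of (3*θ**2 - 4*θ - 4) sin(pi*θ/2) is -6*θ**2*cos(pi*θ/2)/pi + 24*θ*sin(pi*θ/2)/pi**2 + 8*θ*cos(pi*θ/2)/pi - 16*sin(pi*θ/2)/pi**2 + 48*cos(pi*θ/2)/pi**3 + 8*cos(pi*θ/2)/pi; evaluating from -4 to 4: ∫_{-4}^{4} (3*θ**2 - 4*θ - 4) sin(pi*θ/2) dθ = (-56/pi + 48/pi**3) - (-120/pi + 48/pi**3) = 64/pi.
Hence b_2 = (1/4)·(64/pi) = 16/pi.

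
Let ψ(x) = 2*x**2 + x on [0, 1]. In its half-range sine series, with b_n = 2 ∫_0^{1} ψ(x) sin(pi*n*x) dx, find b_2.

b_2 = 2 ∫_0^{1} (2*x**2 + x) sin(2*pi*x) dx.
Integrating by parts twice (tabular method), an antiderivative of (2*x**2 + x) sin(2*pi*x) is -x**2*cos(2*pi*x)/pi + x*sin(2*pi*x)/pi**2 - x*cos(2*pi*x)/(2*pi) + sin(2*pi*x)/(4*pi**2) + cos(2*pi*x)/(2*pi**3); evaluating from 0 to 1: ∫_{0}^{1} (2*x**2 + x) sin(2*pi*x) dx = ((1 - 3*pi**2)/(2*pi**3)) - (1/(2*pi**3)) = -3/(2*pi).
Hence b_2 = 2·(-3/(2*pi)) = -3/pi.

-3/pi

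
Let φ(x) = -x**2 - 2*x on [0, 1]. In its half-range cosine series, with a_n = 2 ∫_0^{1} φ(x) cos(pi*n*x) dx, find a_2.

-1/pi**2

a_2 = 2 ∫_0^{1} (-x**2 - 2*x) cos(2*pi*x) dx.
Integrating by parts twice (tabular method), an antiderivative of (-x**2 - 2*x) cos(2*pi*x) is -x**2*sin(2*pi*x)/(2*pi) - x*sin(2*pi*x)/pi - x*cos(2*pi*x)/(2*pi**2) + sin(2*pi*x)/(4*pi**3) - cos(2*pi*x)/(2*pi**2); evaluating from 0 to 1: ∫_{0}^{1} (-x**2 - 2*x) cos(2*pi*x) dx = (-1/pi**2) - (-1/(2*pi**2)) = -1/(2*pi**2).
Hence a_2 = 2·(-1/(2*pi**2)) = -1/pi**2.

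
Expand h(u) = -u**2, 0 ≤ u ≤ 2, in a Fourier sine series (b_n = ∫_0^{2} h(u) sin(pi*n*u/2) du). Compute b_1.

b_1 = ∫_0^{2} (-u**2) sin(pi*u/2) du.
Integrating by parts twice (tabular method), an antiderivative of (-u**2) sin(pi*u/2) is 2*u**2*cos(pi*u/2)/pi - 8*u*sin(pi*u/2)/pi**2 - 16*cos(pi*u/2)/pi**3; evaluating from 0 to 2: ∫_{0}^{2} (-u**2) sin(pi*u/2) du = (-8/pi + 16/pi**3) - (-16/pi**3) = -8/pi + 32/pi**3.
Hence b_1 = -8/pi + 32/pi**3.

-8/pi + 32/pi**3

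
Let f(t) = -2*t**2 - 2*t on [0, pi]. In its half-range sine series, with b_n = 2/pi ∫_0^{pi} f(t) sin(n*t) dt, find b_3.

b_3 = 2/pi ∫_0^{pi} (-2*t**2 - 2*t) sin(3*t) dt.
Integrating by parts twice (tabular method), an antiderivative of (-2*t**2 - 2*t) sin(3*t) is 2*t**2*cos(3*t)/3 - 4*t*sin(3*t)/9 + 2*t*cos(3*t)/3 - 2*sin(3*t)/9 - 4*cos(3*t)/27; evaluating from 0 to pi: ∫_{0}^{pi} (-2*t**2 - 2*t) sin(3*t) dt = (-2*pi**2/3 - 2*pi/3 + 4/27) - (-4/27) = -2*pi**2/3 - 2*pi/3 + 8/27.
Hence b_3 = (2/pi)·(-2*pi**2/3 - 2*pi/3 + 8/27) = 4*(-9*pi**2 - 9*pi + 4)/(27*pi).

4*(-9*pi**2 - 9*pi + 4)/(27*pi)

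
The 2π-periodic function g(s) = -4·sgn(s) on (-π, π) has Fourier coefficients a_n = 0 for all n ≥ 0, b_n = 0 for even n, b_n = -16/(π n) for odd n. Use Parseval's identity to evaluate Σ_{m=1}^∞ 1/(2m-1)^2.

Parseval: Σ b_n^2 = (1/π) ∫_{-π}^{π} g(s)^2 ds = 32.
Only odd n contribute, with b_n^2 = 256/(π^2 n^2), so Σ_{m≥1} 1/(2m-1)^2 = π^2·(32)/256 = pi**2/8.

pi**2/8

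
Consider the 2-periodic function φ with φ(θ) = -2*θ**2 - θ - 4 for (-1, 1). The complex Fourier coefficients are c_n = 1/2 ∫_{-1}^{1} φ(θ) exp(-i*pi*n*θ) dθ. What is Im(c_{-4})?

1/(4*pi)

Since φ is real-valued, Im(c_{-4}) = -1/2 ∫_{-1}^{1} φ(θ) sin(-4*pi*θ) dθ = b_{4}/2.
Integrating by parts twice (tabular method), an antiderivative of (-2*θ**2 - θ - 4) sin(-4*pi*θ) is -θ**2*cos(4*pi*θ)/(2*pi) + θ*sin(4*pi*θ)/(4*pi**2) - θ*cos(4*pi*θ)/(4*pi) + sin(4*pi*θ)/(16*pi**2) - cos(4*pi*θ)/pi + cos(4*pi*θ)/(16*pi**3); evaluating from -1 to 1: ∫_{-1}^{1} (-2*θ**2 - θ - 4) sin(-4*pi*θ) dθ = ((1 - 28*pi**2)/(16*pi**3)) - ((1 - 20*pi**2)/(16*pi**3)) = -1/(2*pi).
Hence Im(c_{-4}) = (-1/2)·(-1/(2*pi)) = 1/(4*pi).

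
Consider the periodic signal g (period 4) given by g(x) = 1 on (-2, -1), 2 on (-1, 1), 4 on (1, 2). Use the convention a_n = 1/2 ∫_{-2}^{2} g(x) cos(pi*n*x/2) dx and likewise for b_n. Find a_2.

0

a_2 = 1/2 ∫_{-2}^{2} g(x) cos(pi*x) dx.
Split the integral at the breakpoints.
Directly, an antiderivative of (1) cos(pi*x) is sin(pi*x)/pi; evaluating from -2 to -1: ∫_{-2}^{-1} (1) cos(pi*x) dx = (0) - (0) = 0.
Directly, an antiderivative of (2) cos(pi*x) is 2*sin(pi*x)/pi; evaluating from -1 to 1: ∫_{-1}^{1} (2) cos(pi*x) dx = (0) - (0) = 0.
Directly, an antiderivative of (4) cos(pi*x) is 4*sin(pi*x)/pi; evaluating from 1 to 2: ∫_{1}^{2} (4) cos(pi*x) dx = (0) - (0) = 0.
Summing the pieces and multiplying by (1/2) gives a_2 = 0.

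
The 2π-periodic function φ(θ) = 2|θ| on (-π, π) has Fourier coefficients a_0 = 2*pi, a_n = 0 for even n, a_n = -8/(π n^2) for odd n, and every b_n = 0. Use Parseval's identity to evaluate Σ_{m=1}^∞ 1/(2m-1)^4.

pi**4/96

Parseval: a_0^2/2 + Σ a_n^2 = (1/π) ∫_{-π}^{π} φ(θ)^2 dθ = 8*pi**2/3.
Subtract a_0^2/2 = 2*pi**2: Σ a_n^2 = 2*pi**2/3.
Only odd n contribute, with a_n^2 = 64/(π^2 n^4), so Σ_{m≥1} 1/(2m-1)^4 = π^2·(2*pi**2/3)/64 = pi**4/96.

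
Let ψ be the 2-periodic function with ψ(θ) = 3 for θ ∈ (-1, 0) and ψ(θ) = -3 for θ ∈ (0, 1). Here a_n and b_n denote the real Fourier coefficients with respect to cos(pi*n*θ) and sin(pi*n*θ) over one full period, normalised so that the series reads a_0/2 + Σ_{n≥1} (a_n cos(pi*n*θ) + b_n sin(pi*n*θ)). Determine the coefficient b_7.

-12/(7*pi)

b_7 = ∫_{-1}^{1} ψ(θ) sin(7*pi*θ) dθ.
ψ is odd and sin(7*pi*θ) is odd, so the integrand is even and b_7 = 2 ∫_0^{1} ψ(θ) sin(7*pi*θ) dθ.
Directly, an antiderivative of (-3) sin(7*pi*θ) is 3*cos(7*pi*θ)/(7*pi); evaluating from 0 to 1: ∫_{0}^{1} (-3) sin(7*pi*θ) dθ = (-3/(7*pi)) - (3/(7*pi)) = -6/(7*pi).
Hence b_7 = 2·(-6/(7*pi)) = -12/(7*pi).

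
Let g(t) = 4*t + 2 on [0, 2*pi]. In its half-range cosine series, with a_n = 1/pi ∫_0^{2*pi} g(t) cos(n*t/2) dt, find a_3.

a_3 = 1/pi ∫_0^{2*pi} (4*t + 2) cos(3*t/2) dt.
Integrating by parts (boundary term plus one more integral), an antiderivative of (4*t + 2) cos(3*t/2) is 8*t*sin(3*t/2)/3 + 4*sin(3*t/2)/3 + 16*cos(3*t/2)/9; evaluating from 0 to 2*pi: ∫_{0}^{2*pi} (4*t + 2) cos(3*t/2) dt = (-16/9) - (16/9) = -32/9.
Hence a_3 = (1/pi)·(-32/9) = -32/(9*pi).

-32/(9*pi)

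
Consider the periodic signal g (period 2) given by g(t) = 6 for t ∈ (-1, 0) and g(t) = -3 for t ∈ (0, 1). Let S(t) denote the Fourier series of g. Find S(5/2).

t = 5/2 differs from t = 1/2 by 1 full period(s), and the series is 2-periodic.
g is continuous at t = 1/2 with value -3, so the series converges to -3 there.

-3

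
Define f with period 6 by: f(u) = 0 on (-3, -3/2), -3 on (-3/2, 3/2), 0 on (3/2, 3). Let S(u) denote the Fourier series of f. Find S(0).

f is continuous at u = 0 with value -3, so the series converges to -3 there.

-3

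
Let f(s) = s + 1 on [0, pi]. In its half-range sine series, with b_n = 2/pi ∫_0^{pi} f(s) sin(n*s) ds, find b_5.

2*(2 + pi)/(5*pi)

b_5 = 2/pi ∫_0^{pi} (s + 1) sin(5*s) ds.
Integrating by parts (boundary term plus one more integral), an antiderivative of (s + 1) sin(5*s) is -s*cos(5*s)/5 + sin(5*s)/25 - cos(5*s)/5; evaluating from 0 to pi: ∫_{0}^{pi} (s + 1) sin(5*s) ds = (1/5 + pi/5) - (-1/5) = 2/5 + pi/5.
Hence b_5 = (2/pi)·(2/5 + pi/5) = 2*(2 + pi)/(5*pi).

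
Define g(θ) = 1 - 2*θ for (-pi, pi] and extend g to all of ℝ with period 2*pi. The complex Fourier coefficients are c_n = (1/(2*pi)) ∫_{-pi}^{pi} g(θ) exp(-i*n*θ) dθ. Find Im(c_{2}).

-1

Since g is real-valued, Im(c_{2}) = -(1/(2*pi)) ∫_{-pi}^{pi} g(θ) sin(2*θ) dθ = -b_{2}/2.
Integrating by parts (boundary term plus one more integral), an antiderivative of (1 - 2*θ) sin(2*θ) is θ*cos(2*θ) - sin(2*θ)/2 - cos(2*θ)/2; evaluating from -pi to pi: ∫_{-pi}^{pi} (1 - 2*θ) sin(2*θ) dθ = (-1/2 + pi) - (-pi - 1/2) = 2*pi.
Hence Im(c_{2}) = (-1/(2*pi))·(2*pi) = -1.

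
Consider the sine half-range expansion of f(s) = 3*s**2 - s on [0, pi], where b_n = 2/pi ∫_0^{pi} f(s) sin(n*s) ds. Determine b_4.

b_4 = 2/pi ∫_0^{pi} (3*s**2 - s) sin(4*s) ds.
Integrating by parts twice (tabular method), an antiderivative of (3*s**2 - s) sin(4*s) is -3*s**2*cos(4*s)/4 + 3*s*sin(4*s)/8 + s*cos(4*s)/4 - sin(4*s)/16 + 3*cos(4*s)/32; evaluating from 0 to pi: ∫_{0}^{pi} (3*s**2 - s) sin(4*s) ds = (-3*pi**2/4 + 3/32 + pi/4) - (3/32) = pi*(1 - 3*pi)/4.
Hence b_4 = (2/pi)·(pi*(1 - 3*pi)/4) = 1/2 - 3*pi/2.

1/2 - 3*pi/2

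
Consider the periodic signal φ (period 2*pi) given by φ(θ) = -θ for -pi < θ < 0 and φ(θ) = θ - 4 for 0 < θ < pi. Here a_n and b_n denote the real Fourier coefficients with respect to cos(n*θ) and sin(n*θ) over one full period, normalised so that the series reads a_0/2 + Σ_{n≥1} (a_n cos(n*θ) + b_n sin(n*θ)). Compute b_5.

b_5 = 1/pi ∫_{-pi}^{pi} φ(θ) sin(5*θ) dθ.
Split the integral at the breakpoints.
Integrating by parts (boundary term plus one more integral), an antiderivative of (-θ) sin(5*θ) is θ*cos(5*θ)/5 - sin(5*θ)/25; evaluating from -pi to 0: ∫_{-pi}^{0} (-θ) sin(5*θ) dθ = (0) - (pi/5) = -pi/5.
Integrating by parts (boundary term plus one more integral), an antiderivative of (θ - 4) sin(5*θ) is -θ*cos(5*θ)/5 + sin(5*θ)/25 + 4*cos(5*θ)/5; evaluating from 0 to pi: ∫_{0}^{pi} (θ - 4) sin(5*θ) dθ = (-4/5 + pi/5) - (4/5) = -8/5 + pi/5.
Summing the pieces and multiplying by (1/pi) gives b_5 = -8/(5*pi).

-8/(5*pi)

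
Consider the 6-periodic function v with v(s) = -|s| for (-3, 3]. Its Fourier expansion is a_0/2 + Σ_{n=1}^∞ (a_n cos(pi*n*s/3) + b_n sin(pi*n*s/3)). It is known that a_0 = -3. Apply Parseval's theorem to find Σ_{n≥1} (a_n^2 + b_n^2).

Parseval: a_0^2/2 + Σ_{n≥1} (a_n^2+b_n^2) = 1/3 ∫_{-3}^{3} v(s)^2 ds = 6.
Subtract a_0^2/2 = 9/2: Σ (a_n^2+b_n^2) = 3/2.

3/2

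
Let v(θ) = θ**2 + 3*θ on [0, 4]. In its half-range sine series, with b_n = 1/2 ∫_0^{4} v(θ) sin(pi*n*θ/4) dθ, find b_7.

b_7 = 1/2 ∫_0^{4} (θ**2 + 3*θ) sin(7*pi*θ/4) dθ.
Integrating by parts twice (tabular method), an antiderivative of (θ**2 + 3*θ) sin(7*pi*θ/4) is -4*θ**2*cos(7*pi*θ/4)/(7*pi) + 32*θ*sin(7*pi*θ/4)/(49*pi**2) - 12*θ*cos(7*pi*θ/4)/(7*pi) + 48*sin(7*pi*θ/4)/(49*pi**2) + 128*cos(7*pi*θ/4)/(343*pi**3); evaluating from 0 to 4: ∫_{0}^{4} (θ**2 + 3*θ) sin(7*pi*θ/4) dθ = (-128/(343*pi**3) + 16/pi) - (128/(343*pi**3)) = -256/(343*pi**3) + 16/pi.
Hence b_7 = (1/2)·(-256/(343*pi**3) + 16/pi) = -128/(343*pi**3) + 8/pi.

-128/(343*pi**3) + 8/pi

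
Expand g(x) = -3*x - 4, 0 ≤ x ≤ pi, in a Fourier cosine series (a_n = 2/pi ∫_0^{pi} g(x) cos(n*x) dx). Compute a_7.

12/(49*pi)

a_7 = 2/pi ∫_0^{pi} (-3*x - 4) cos(7*x) dx.
Integrating by parts (boundary term plus one more integral), an antiderivative of (-3*x - 4) cos(7*x) is -3*x*sin(7*x)/7 - 4*sin(7*x)/7 - 3*cos(7*x)/49; evaluating from 0 to pi: ∫_{0}^{pi} (-3*x - 4) cos(7*x) dx = (3/49) - (-3/49) = 6/49.
Hence a_7 = (2/pi)·(6/49) = 12/(49*pi).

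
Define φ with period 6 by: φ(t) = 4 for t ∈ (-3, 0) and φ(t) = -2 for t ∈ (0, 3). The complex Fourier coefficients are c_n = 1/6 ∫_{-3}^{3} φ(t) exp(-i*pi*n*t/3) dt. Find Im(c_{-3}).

Since φ is real-valued, Im(c_{-3}) = -1/6 ∫_{-3}^{3} φ(t) sin(-pi*t) dt = b_{3}/2.
Split the integral at the breakpoints.
Directly, an antiderivative of (4) sin(-pi*t) is 4*cos(pi*t)/pi; evaluating from -3 to 0: ∫_{-3}^{0} (4) sin(-pi*t) dt = (4/pi) - (-4/pi) = 8/pi.
Directly, an antiderivative of (-2) sin(-pi*t) is -2*cos(pi*t)/pi; evaluating from 0 to 3: ∫_{0}^{3} (-2) sin(-pi*t) dt = (2/pi) - (-2/pi) = 4/pi.
So ∫_{-3}^{3} φ(t) sin(-pi*t) dt = 12/pi.
Hence Im(c_{-3}) = (-1/6)·(12/pi) = -2/pi.

-2/pi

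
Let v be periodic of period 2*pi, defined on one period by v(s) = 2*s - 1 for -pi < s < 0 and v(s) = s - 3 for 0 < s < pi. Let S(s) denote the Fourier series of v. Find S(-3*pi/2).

-3 + pi/2

s = -3*pi/2 differs from s = pi/2 by -1 full period(s), and the series is 2*pi-periodic.
v is continuous at s = pi/2 with value -3 + pi/2, so the series converges to -3 + pi/2 there.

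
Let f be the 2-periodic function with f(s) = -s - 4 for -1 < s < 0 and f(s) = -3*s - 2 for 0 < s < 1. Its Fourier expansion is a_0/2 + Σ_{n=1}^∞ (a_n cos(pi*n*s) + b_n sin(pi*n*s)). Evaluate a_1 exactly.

a_1 = ∫_{-1}^{1} f(s) cos(pi*s) ds.
Split the integral at the breakpoints.
Integrating by parts (boundary term plus one more integral), an antiderivative of (-s - 4) cos(pi*s) is -s*sin(pi*s)/pi - 4*sin(pi*s)/pi - cos(pi*s)/pi**2; evaluating from -1 to 0: ∫_{-1}^{0} (-s - 4) cos(pi*s) ds = (-1/pi**2) - (pi**(-2)) = -2/pi**2.
Integrating by parts (boundary term plus one more integral), an antiderivative of (-3*s - 2) cos(pi*s) is -3*s*sin(pi*s)/pi - 2*sin(pi*s)/pi - 3*cos(pi*s)/pi**2; evaluating from 0 to 1: ∫_{0}^{1} (-3*s - 2) cos(pi*s) ds = (3/pi**2) - (-3/pi**2) = 6/pi**2.
Summing the pieces gives a_1 = 4/pi**2.

4/pi**2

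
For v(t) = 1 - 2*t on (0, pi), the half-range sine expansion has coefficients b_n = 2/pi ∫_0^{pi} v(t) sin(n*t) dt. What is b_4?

b_4 = 2/pi ∫_0^{pi} (1 - 2*t) sin(4*t) dt.
Integrating by parts (boundary term plus one more integral), an antiderivative of (1 - 2*t) sin(4*t) is t*cos(4*t)/2 - sin(4*t)/8 - cos(4*t)/4; evaluating from 0 to pi: ∫_{0}^{pi} (1 - 2*t) sin(4*t) dt = (-1/4 + pi/2) - (-1/4) = pi/2.
Hence b_4 = (2/pi)·(pi/2) = 1.

1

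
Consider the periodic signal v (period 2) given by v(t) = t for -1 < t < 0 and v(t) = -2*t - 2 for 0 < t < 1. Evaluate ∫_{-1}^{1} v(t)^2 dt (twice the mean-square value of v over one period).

29/3

∫_{-1}^{1} v(t)^2 dt = 29/3.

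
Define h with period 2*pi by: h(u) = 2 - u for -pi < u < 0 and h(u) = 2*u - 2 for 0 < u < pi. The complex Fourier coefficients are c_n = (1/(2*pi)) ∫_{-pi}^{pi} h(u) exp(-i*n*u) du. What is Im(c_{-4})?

Since h is real-valued, Im(c_{-4}) = -(1/(2*pi)) ∫_{-pi}^{pi} h(u) sin(-4*u) du = b_{4}/2.
Split the integral at the breakpoints.
Integrating by parts (boundary term plus one more integral), an antiderivative of (2 - u) sin(-4*u) is -u*cos(4*u)/4 + sin(4*u)/16 + cos(4*u)/2; evaluating from -pi to 0: ∫_{-pi}^{0} (2 - u) sin(-4*u) du = (1/2) - (1/2 + pi/4) = -pi/4.
Integrating by parts (boundary term plus one more integral), an antiderivative of (2*u - 2) sin(-4*u) is u*cos(4*u)/2 - sin(4*u)/8 - cos(4*u)/2; evaluating from 0 to pi: ∫_{0}^{pi} (2*u - 2) sin(-4*u) du = (-1/2 + pi/2) - (-1/2) = pi/2.
So ∫_{-pi}^{pi} h(u) sin(-4*u) du = pi/4.
Hence Im(c_{-4}) = (-1/(2*pi))·(pi/4) = -1/8.

-1/8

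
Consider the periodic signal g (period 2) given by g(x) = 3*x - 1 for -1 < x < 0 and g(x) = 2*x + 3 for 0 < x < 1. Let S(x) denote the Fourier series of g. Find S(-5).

1/2

x = -5 differs from x = -1 by -2 full period(s), and the series is 2-periodic.
At x = -1 the one-sided limits are g(-1^-) = 5 and g(-1^+) = -4.
By Dirichlet's theorem the series converges to their average, [(5) + (-4)]/2 = 1/2.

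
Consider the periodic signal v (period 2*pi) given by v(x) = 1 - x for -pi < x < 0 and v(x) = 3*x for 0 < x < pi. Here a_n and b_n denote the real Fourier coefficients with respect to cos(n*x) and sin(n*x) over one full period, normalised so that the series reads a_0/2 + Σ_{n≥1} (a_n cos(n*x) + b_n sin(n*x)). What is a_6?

0

a_6 = 1/pi ∫_{-pi}^{pi} v(x) cos(6*x) dx.
Split the integral at the breakpoints.
Integrating by parts (boundary term plus one more integral), an antiderivative of (1 - x) cos(6*x) is -x*sin(6*x)/6 + sin(6*x)/6 - cos(6*x)/36; evaluating from -pi to 0: ∫_{-pi}^{0} (1 - x) cos(6*x) dx = (-1/36) - (-1/36) = 0.
Integrating by parts (boundary term plus one more integral), an antiderivative of (3*x) cos(6*x) is x*sin(6*x)/2 + cos(6*x)/12; evaluating from 0 to pi: ∫_{0}^{pi} (3*x) cos(6*x) dx = (1/12) - (1/12) = 0.
Summing the pieces and multiplying by (1/pi) gives a_6 = 0.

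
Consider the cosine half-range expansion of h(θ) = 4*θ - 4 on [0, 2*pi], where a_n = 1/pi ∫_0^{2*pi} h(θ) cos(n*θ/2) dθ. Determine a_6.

0

a_6 = 1/pi ∫_0^{2*pi} (4*θ - 4) cos(3*θ) dθ.
Integrating by parts (boundary term plus one more integral), an antiderivative of (4*θ - 4) cos(3*θ) is 4*θ*sin(3*θ)/3 - 4*sin(3*θ)/3 + 4*cos(3*θ)/9; evaluating from 0 to 2*pi: ∫_{0}^{2*pi} (4*θ - 4) cos(3*θ) dθ = (4/9) - (4/9) = 0.
Hence a_6 = (1/pi)·(0) = 0.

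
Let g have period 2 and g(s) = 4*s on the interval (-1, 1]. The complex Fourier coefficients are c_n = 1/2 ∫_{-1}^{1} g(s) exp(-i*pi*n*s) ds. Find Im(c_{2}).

2/pi

Since g is real-valued, Im(c_{2}) = -1/2 ∫_{-1}^{1} g(s) sin(2*pi*s) ds = -b_{2}/2.
g is odd and sin(2*pi*s) is odd, so the integrand is even: ∫_{-1}^{1} g(s) sin(2*pi*s) ds = 2∫_0^{1} g(s) sin(2*pi*s) ds.
Integrating by parts (boundary term plus one more integral), an antiderivative of (4*s) sin(2*pi*s) is -2*s*cos(2*pi*s)/pi + sin(2*pi*s)/pi**2; evaluating from 0 to 1: ∫_{0}^{1} (4*s) sin(2*pi*s) ds = (-2/pi) - (0) = -2/pi.
So ∫_{-1}^{1} g(s) sin(2*pi*s) ds = -4/pi.
Hence Im(c_{2}) = (-1/2)·(-4/pi) = 2/pi.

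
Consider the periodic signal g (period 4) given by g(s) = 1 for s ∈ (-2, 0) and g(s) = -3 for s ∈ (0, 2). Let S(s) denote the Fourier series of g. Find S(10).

-1

s = 10 differs from s = 2 by 2 full period(s), and the series is 4-periodic.
At s = 2 the one-sided limits are g(2^-) = -3 and g(2^+) = 1.
By Dirichlet's theorem the series converges to their average, [(-3) + (1)]/2 = -1.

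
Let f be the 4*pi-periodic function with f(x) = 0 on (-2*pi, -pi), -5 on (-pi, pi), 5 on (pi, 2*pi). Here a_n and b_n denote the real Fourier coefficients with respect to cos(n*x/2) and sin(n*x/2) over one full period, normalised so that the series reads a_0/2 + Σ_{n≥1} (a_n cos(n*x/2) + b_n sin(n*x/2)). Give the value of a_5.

a_5 = (1/(2*pi)) ∫_{-2*pi}^{2*pi} f(x) cos(5*x/2) dx.
Split the integral at the breakpoints.
∫_{-2*pi}^{-pi} (0) cos(5*x/2) dx = 0.
Directly, an antiderivative of (-5) cos(5*x/2) is -2*sin(5*x/2); evaluating from -pi to pi: ∫_{-pi}^{pi} (-5) cos(5*x/2) dx = (-2) - (2) = -4.
Directly, an antiderivative of (5) cos(5*x/2) is 2*sin(5*x/2); evaluating from pi to 2*pi: ∫_{pi}^{2*pi} (5) cos(5*x/2) dx = (0) - (2) = -2.
Summing the pieces and multiplying by (1/(2*pi)) gives a_5 = -3/pi.

-3/pi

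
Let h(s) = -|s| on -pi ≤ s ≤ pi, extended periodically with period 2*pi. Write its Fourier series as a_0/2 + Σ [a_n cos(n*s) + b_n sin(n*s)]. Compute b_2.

b_2 = 1/pi ∫_{-pi}^{pi} h(s) sin(2*s) ds.
h is even and sin(2*s) is odd, so the integrand is odd over a symmetric interval and the integral vanishes.

0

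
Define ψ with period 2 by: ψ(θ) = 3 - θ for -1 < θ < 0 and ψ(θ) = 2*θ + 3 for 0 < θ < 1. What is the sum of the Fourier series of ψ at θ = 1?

At θ = 1 the one-sided limits are ψ(1^-) = 5 and ψ(1^+) = 4.
By Dirichlet's theorem the series converges to their average, [(5) + (4)]/2 = 9/2.

9/2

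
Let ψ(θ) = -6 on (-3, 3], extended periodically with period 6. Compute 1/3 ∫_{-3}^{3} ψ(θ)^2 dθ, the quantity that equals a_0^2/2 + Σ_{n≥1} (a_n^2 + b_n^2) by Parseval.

72

1/3 ∫_{-3}^{3} ψ(θ)^2 dθ = 1/3 · (216) = 72.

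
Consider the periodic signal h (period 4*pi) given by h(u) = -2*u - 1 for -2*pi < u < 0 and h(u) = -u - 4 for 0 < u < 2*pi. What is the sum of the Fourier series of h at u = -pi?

-1 + 2*pi

h is continuous at u = -pi with value -1 + 2*pi, so the series converges to -1 + 2*pi there.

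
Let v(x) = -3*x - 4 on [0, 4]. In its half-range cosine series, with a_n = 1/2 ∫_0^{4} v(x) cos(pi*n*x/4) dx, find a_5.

a_5 = 1/2 ∫_0^{4} (-3*x - 4) cos(5*pi*x/4) dx.
Integrating by parts (boundary term plus one more integral), an antiderivative of (-3*x - 4) cos(5*pi*x/4) is -12*x*sin(5*pi*x/4)/(5*pi) - 16*sin(5*pi*x/4)/(5*pi) - 48*cos(5*pi*x/4)/(25*pi**2); evaluating from 0 to 4: ∫_{0}^{4} (-3*x - 4) cos(5*pi*x/4) dx = (48/(25*pi**2)) - (-48/(25*pi**2)) = 96/(25*pi**2).
Hence a_5 = (1/2)·(96/(25*pi**2)) = 48/(25*pi**2).

48/(25*pi**2)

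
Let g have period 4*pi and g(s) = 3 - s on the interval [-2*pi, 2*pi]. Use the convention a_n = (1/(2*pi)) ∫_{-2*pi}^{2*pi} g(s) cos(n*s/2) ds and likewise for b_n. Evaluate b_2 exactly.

b_2 = (1/(2*pi)) ∫_{-2*pi}^{2*pi} g(s) sin(s) ds.
Integrating by parts (boundary term plus one more integral), an antiderivative of (3 - s) sin(s) is s*cos(s) - sin(s) - 3*cos(s); evaluating from -2*pi to 2*pi: ∫_{-2*pi}^{2*pi} (3 - s) sin(s) ds = (-3 + 2*pi) - (-2*pi - 3) = 4*pi.
Hence b_2 = (1/(2*pi))·(4*pi) = 2.

2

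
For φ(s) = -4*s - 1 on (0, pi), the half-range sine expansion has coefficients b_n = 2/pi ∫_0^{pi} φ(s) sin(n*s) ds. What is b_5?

4*(-2*pi - 1)/(5*pi)

b_5 = 2/pi ∫_0^{pi} (-4*s - 1) sin(5*s) ds.
Integrating by parts (boundary term plus one more integral), an antiderivative of (-4*s - 1) sin(5*s) is 4*s*cos(5*s)/5 - 4*sin(5*s)/25 + cos(5*s)/5; evaluating from 0 to pi: ∫_{0}^{pi} (-4*s - 1) sin(5*s) ds = (-4*pi/5 - 1/5) - (1/5) = -4*pi/5 - 2/5.
Hence b_5 = (2/pi)·(-4*pi/5 - 2/5) = 4*(-2*pi - 1)/(5*pi).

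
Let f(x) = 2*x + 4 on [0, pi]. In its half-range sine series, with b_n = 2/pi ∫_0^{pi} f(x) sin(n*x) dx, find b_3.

4*(pi + 4)/(3*pi)

b_3 = 2/pi ∫_0^{pi} (2*x + 4) sin(3*x) dx.
Integrating by parts (boundary term plus one more integral), an antiderivative of (2*x + 4) sin(3*x) is -2*x*cos(3*x)/3 + 2*sin(3*x)/9 - 4*cos(3*x)/3; evaluating from 0 to pi: ∫_{0}^{pi} (2*x + 4) sin(3*x) dx = (4/3 + 2*pi/3) - (-4/3) = 2*pi/3 + 8/3.
Hence b_3 = (2/pi)·(2*pi/3 + 8/3) = 4*(pi + 4)/(3*pi).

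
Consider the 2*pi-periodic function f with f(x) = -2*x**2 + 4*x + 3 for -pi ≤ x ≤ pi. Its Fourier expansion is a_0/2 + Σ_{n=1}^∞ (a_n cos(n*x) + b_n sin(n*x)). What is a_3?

8/9

a_3 = 1/pi ∫_{-pi}^{pi} f(x) cos(3*x) dx.
Integrating by parts twice (tabular method), an antiderivative of (-2*x**2 + 4*x + 3) cos(3*x) is -2*x**2*sin(3*x)/3 + 4*x*sin(3*x)/3 - 4*x*cos(3*x)/9 + 31*sin(3*x)/27 + 4*cos(3*x)/9; evaluating from -pi to pi: ∫_{-pi}^{pi} (-2*x**2 + 4*x + 3) cos(3*x) dx = (-4/9 + 4*pi/9) - (-4*pi/9 - 4/9) = 8*pi/9.
Hence a_3 = (1/pi)·(8*pi/9) = 8/9.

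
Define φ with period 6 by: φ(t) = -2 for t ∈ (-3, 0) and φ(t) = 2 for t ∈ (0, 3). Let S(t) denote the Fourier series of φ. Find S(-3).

0

At t = -3 the one-sided limits are φ(-3^-) = 2 and φ(-3^+) = -2.
By Dirichlet's theorem the series converges to their average, [(2) + (-2)]/2 = 0.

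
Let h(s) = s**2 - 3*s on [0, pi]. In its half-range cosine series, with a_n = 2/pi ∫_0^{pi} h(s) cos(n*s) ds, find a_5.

a_5 = 2/pi ∫_0^{pi} (s**2 - 3*s) cos(5*s) ds.
Integrating by parts twice (tabular method), an antiderivative of (s**2 - 3*s) cos(5*s) is s**2*sin(5*s)/5 - 3*s*sin(5*s)/5 + 2*s*cos(5*s)/25 - 2*sin(5*s)/125 - 3*cos(5*s)/25; evaluating from 0 to pi: ∫_{0}^{pi} (s**2 - 3*s) cos(5*s) ds = (3/25 - 2*pi/25) - (-3/25) = 6/25 - 2*pi/25.
Hence a_5 = (2/pi)·(6/25 - 2*pi/25) = 4*(3 - pi)/(25*pi).

4*(3 - pi)/(25*pi)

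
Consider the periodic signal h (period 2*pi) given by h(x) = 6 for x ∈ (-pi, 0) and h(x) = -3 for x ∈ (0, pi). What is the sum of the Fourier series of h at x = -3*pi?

x = -3*pi differs from x = -pi by -1 full period(s), and the series is 2*pi-periodic.
At x = -pi the one-sided limits are h(-pi^-) = -3 and h(-pi^+) = 6.
By Dirichlet's theorem the series converges to their average, [(-3) + (6)]/2 = 3/2.

3/2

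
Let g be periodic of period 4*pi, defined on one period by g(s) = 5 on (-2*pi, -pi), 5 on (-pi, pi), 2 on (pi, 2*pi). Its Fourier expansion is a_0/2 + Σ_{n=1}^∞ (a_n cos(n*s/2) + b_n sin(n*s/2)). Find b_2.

3/pi

b_2 = (1/(2*pi)) ∫_{-2*pi}^{2*pi} g(s) sin(s) ds.
Split the integral at the breakpoints.
Directly, an antiderivative of (5) sin(s) is -5*cos(s); evaluating from -2*pi to -pi: ∫_{-2*pi}^{-pi} (5) sin(s) ds = (5) - (-5) = 10.
Directly, an antiderivative of (5) sin(s) is -5*cos(s); evaluating from -pi to pi: ∫_{-pi}^{pi} (5) sin(s) ds = (5) - (5) = 0.
Directly, an antiderivative of (2) sin(s) is -2*cos(s); evaluating from pi to 2*pi: ∫_{pi}^{2*pi} (2) sin(s) ds = (-2) - (2) = -4.
Summing the pieces and multiplying by (1/(2*pi)) gives b_2 = 3/pi.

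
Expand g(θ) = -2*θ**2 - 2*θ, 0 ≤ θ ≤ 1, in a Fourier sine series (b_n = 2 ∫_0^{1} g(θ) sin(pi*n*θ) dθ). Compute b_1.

-8/pi + 16/pi**3

b_1 = 2 ∫_0^{1} (-2*θ**2 - 2*θ) sin(pi*θ) dθ.
Integrating by parts twice (tabular method), an antiderivative of (-2*θ**2 - 2*θ) sin(pi*θ) is 2*θ**2*cos(pi*θ)/pi - 4*θ*sin(pi*θ)/pi**2 + 2*θ*cos(pi*θ)/pi - 2*sin(pi*θ)/pi**2 - 4*cos(pi*θ)/pi**3; evaluating from 0 to 1: ∫_{0}^{1} (-2*θ**2 - 2*θ) sin(pi*θ) dθ = (-4/pi + 4/pi**3) - (-4/pi**3) = -4/pi + 8/pi**3.
Hence b_1 = 2·(-4/pi + 8/pi**3) = -8/pi + 16/pi**3.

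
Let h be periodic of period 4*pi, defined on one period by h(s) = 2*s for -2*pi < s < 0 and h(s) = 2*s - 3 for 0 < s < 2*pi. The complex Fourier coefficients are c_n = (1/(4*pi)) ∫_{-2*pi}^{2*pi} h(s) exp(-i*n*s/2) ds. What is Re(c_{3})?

0

Since h is real-valued, Re(c_{3}) = (1/(4*pi)) ∫_{-2*pi}^{2*pi} h(s) cos(3*s/2) ds = a_{3}/2.
Split the integral at the breakpoints.
Integrating by parts (boundary term plus one more integral), an antiderivative of (2*s) cos(3*s/2) is 4*s*sin(3*s/2)/3 + 8*cos(3*s/2)/9; evaluating from -2*pi to 0: ∫_{-2*pi}^{0} (2*s) cos(3*s/2) ds = (8/9) - (-8/9) = 16/9.
Integrating by parts (boundary term plus one more integral), an antiderivative of (2*s - 3) cos(3*s/2) is 4*s*sin(3*s/2)/3 - 2*sin(3*s/2) + 8*cos(3*s/2)/9; evaluating from 0 to 2*pi: ∫_{0}^{2*pi} (2*s - 3) cos(3*s/2) ds = (-8/9) - (8/9) = -16/9.
So ∫_{-2*pi}^{2*pi} h(s) cos(3*s/2) ds = 0.
Hence Re(c_{3}) = (1/(4*pi))·(0) = 0.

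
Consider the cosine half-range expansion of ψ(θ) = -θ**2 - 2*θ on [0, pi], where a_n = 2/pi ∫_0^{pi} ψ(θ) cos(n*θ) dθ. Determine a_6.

-1/9

a_6 = 2/pi ∫_0^{pi} (-θ**2 - 2*θ) cos(6*θ) dθ.
Integrating by parts twice (tabular method), an antiderivative of (-θ**2 - 2*θ) cos(6*θ) is -θ**2*sin(6*θ)/6 - θ*sin(6*θ)/3 - θ*cos(6*θ)/18 + sin(6*θ)/108 - cos(6*θ)/18; evaluating from 0 to pi: ∫_{0}^{pi} (-θ**2 - 2*θ) cos(6*θ) dθ = (-pi/18 - 1/18) - (-1/18) = -pi/18.
Hence a_6 = (2/pi)·(-pi/18) = -1/9.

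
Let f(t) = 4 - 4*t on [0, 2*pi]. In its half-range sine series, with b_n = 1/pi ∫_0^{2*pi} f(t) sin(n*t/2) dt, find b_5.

b_5 = 1/pi ∫_0^{2*pi} (4 - 4*t) sin(5*t/2) dt.
Integrating by parts (boundary term plus one more integral), an antiderivative of (4 - 4*t) sin(5*t/2) is 8*t*cos(5*t/2)/5 - 16*sin(5*t/2)/25 - 8*cos(5*t/2)/5; evaluating from 0 to 2*pi: ∫_{0}^{2*pi} (4 - 4*t) sin(5*t/2) dt = (8/5 - 16*pi/5) - (-8/5) = 16/5 - 16*pi/5.
Hence b_5 = (1/pi)·(16/5 - 16*pi/5) = 16*(1 - pi)/(5*pi).

16*(1 - pi)/(5*pi)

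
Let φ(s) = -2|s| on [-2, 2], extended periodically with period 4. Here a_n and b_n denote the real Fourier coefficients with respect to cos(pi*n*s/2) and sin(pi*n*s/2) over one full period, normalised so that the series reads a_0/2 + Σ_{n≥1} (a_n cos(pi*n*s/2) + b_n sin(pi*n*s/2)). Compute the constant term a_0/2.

-2

a_0 = 1/2 ∫_{-2}^{2} φ(s) ds = 1/2 · (-8) = -4.
So the constant term a_0/2 = -2.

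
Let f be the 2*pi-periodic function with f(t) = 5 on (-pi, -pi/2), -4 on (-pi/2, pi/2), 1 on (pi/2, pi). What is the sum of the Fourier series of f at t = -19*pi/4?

t = -19*pi/4 differs from t = -3*pi/4 by -2 full period(s), and the series is 2*pi-periodic.
f is continuous at t = -3*pi/4 with value 5, so the series converges to 5 there.

5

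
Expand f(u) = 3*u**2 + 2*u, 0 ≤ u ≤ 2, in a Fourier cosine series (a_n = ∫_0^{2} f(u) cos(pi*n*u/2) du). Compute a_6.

4/(3*pi**2)

a_6 = ∫_0^{2} (3*u**2 + 2*u) cos(3*pi*u) du.
Integrating by parts twice (tabular method), an antiderivative of (3*u**2 + 2*u) cos(3*pi*u) is u**2*sin(3*pi*u)/pi + 2*u*sin(3*pi*u)/(3*pi) + 2*u*cos(3*pi*u)/(3*pi**2) - 2*sin(3*pi*u)/(9*pi**3) + 2*cos(3*pi*u)/(9*pi**2); evaluating from 0 to 2: ∫_{0}^{2} (3*u**2 + 2*u) cos(3*pi*u) du = (14/(9*pi**2)) - (2/(9*pi**2)) = 4/(3*pi**2).
Hence a_6 = 4/(3*pi**2).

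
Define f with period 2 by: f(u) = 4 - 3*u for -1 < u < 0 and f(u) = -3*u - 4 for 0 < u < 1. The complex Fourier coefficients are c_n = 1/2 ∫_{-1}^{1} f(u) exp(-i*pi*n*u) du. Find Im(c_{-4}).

Since f is real-valued, Im(c_{-4}) = -1/2 ∫_{-1}^{1} f(u) sin(-4*pi*u) du = b_{4}/2.
f is odd and sin(-4*pi*u) is odd, so the integrand is even: ∫_{-1}^{1} f(u) sin(-4*pi*u) du = 2∫_0^{1} f(u) sin(-4*pi*u) du.
Integrating by parts (boundary term plus one more integral), an antiderivative of (-3*u - 4) sin(-4*pi*u) is -3*u*cos(4*pi*u)/(4*pi) + 3*sin(4*pi*u)/(16*pi**2) - cos(4*pi*u)/pi; evaluating from 0 to 1: ∫_{0}^{1} (-3*u - 4) sin(-4*pi*u) du = (-7/(4*pi)) - (-1/pi) = -3/(4*pi).
So ∫_{-1}^{1} f(u) sin(-4*pi*u) du = -3/(2*pi).
Hence Im(c_{-4}) = (-1/2)·(-3/(2*pi)) = 3/(4*pi).

3/(4*pi)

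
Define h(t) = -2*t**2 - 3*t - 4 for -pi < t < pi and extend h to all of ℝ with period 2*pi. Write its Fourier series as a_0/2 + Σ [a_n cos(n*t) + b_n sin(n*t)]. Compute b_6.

1

b_6 = 1/pi ∫_{-pi}^{pi} h(t) sin(6*t) dt.
Integrating by parts twice (tabular method), an antiderivative of (-2*t**2 - 3*t - 4) sin(6*t) is t**2*cos(6*t)/3 - t*sin(6*t)/9 + t*cos(6*t)/2 - sin(6*t)/12 + 35*cos(6*t)/54; evaluating from -pi to pi: ∫_{-pi}^{pi} (-2*t**2 - 3*t - 4) sin(6*t) dt = (35/54 + pi/2 + pi**2/3) - (-pi/2 + 35/54 + pi**2/3) = pi.
Hence b_6 = (1/pi)·(pi) = 1.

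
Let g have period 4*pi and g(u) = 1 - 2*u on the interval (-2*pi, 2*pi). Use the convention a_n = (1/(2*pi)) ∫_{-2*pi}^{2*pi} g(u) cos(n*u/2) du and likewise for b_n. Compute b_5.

-8/5

b_5 = (1/(2*pi)) ∫_{-2*pi}^{2*pi} g(u) sin(5*u/2) du.
Integrating by parts (boundary term plus one more integral), an antiderivative of (1 - 2*u) sin(5*u/2) is 4*u*cos(5*u/2)/5 - 8*sin(5*u/2)/25 - 2*cos(5*u/2)/5; evaluating from -2*pi to 2*pi: ∫_{-2*pi}^{2*pi} (1 - 2*u) sin(5*u/2) du = (2/5 - 8*pi/5) - (2/5 + 8*pi/5) = -16*pi/5.
Hence b_5 = (1/(2*pi))·(-16*pi/5) = -8/5.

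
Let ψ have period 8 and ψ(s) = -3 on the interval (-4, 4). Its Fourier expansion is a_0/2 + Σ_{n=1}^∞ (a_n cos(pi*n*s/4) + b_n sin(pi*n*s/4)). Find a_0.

a_0 = 1/4 ∫_{-4}^{4} ψ(s) ds = 1/4 · (-24) = -6.

-6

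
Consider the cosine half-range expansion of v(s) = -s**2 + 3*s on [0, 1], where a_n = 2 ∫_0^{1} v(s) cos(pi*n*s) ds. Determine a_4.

a_4 = 2 ∫_0^{1} (-s**2 + 3*s) cos(4*pi*s) ds.
Integrating by parts twice (tabular method), an antiderivative of (-s**2 + 3*s) cos(4*pi*s) is -s**2*sin(4*pi*s)/(4*pi) + 3*s*sin(4*pi*s)/(4*pi) - s*cos(4*pi*s)/(8*pi**2) + sin(4*pi*s)/(32*pi**3) + 3*cos(4*pi*s)/(16*pi**2); evaluating from 0 to 1: ∫_{0}^{1} (-s**2 + 3*s) cos(4*pi*s) ds = (1/(16*pi**2)) - (3/(16*pi**2)) = -1/(8*pi**2).
Hence a_4 = 2·(-1/(8*pi**2)) = -1/(4*pi**2).

-1/(4*pi**2)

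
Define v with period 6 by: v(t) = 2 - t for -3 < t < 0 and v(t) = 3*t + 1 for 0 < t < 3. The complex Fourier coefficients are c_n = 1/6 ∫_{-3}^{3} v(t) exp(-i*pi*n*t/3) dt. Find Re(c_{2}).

0

Since v is real-valued, Re(c_{2}) = 1/6 ∫_{-3}^{3} v(t) cos(2*pi*t/3) dt = a_{2}/2.
Split the integral at the breakpoints.
Integrating by parts (boundary term plus one more integral), an antiderivative of (2 - t) cos(2*pi*t/3) is -3*t*sin(2*pi*t/3)/(2*pi) + 3*sin(2*pi*t/3)/pi - 9*cos(2*pi*t/3)/(4*pi**2); evaluating from -3 to 0: ∫_{-3}^{0} (2 - t) cos(2*pi*t/3) dt = (-9/(4*pi**2)) - (-9/(4*pi**2)) = 0.
Integrating by parts (boundary term plus one more integral), an antiderivative of (3*t + 1) cos(2*pi*t/3) is 9*t*sin(2*pi*t/3)/(2*pi) + 3*sin(2*pi*t/3)/(2*pi) + 27*cos(2*pi*t/3)/(4*pi**2); evaluating from 0 to 3: ∫_{0}^{3} (3*t + 1) cos(2*pi*t/3) dt = (27/(4*pi**2)) - (27/(4*pi**2)) = 0.
So ∫_{-3}^{3} v(t) cos(2*pi*t/3) dt = 0.
Hence Re(c_{2}) = (1/6)·(0) = 0.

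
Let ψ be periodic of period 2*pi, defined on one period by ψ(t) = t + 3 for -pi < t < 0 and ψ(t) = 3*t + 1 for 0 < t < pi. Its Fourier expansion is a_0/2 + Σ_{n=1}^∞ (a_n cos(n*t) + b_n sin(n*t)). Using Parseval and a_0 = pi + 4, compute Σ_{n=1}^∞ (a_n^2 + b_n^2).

-4*pi + 2 + 17*pi**2/6

Parseval: a_0^2/2 + Σ_{n≥1} (a_n^2+b_n^2) = 1/pi ∫_{-pi}^{pi} ψ(t)^2 dt = 10 + 10*pi**2/3.
Subtract a_0^2/2 = (pi + 4)**2/2: Σ (a_n^2+b_n^2) = -4*pi + 2 + 17*pi**2/6.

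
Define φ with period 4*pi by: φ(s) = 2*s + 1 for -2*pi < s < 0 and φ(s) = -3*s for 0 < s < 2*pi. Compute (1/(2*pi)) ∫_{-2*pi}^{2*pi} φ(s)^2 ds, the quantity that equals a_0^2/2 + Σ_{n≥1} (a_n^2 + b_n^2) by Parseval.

-4*pi + 1 + 52*pi**2/3

(1/(2*pi)) ∫_{-2*pi}^{2*pi} φ(s)^2 ds = (1/(2*pi)) · (2*pi*(-12*pi + 3 + 52*pi**2)/3) = -4*pi + 1 + 52*pi**2/3.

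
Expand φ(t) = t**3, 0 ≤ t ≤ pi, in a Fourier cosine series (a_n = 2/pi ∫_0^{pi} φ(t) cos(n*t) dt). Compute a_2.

a_2 = 2/pi ∫_0^{pi} (t**3) cos(2*t) dt.
Integrating by parts three times (tabular method), an antiderivative of (t**3) cos(2*t) is t**3*sin(2*t)/2 + 3*t**2*cos(2*t)/4 - 3*t*sin(2*t)/4 - 3*cos(2*t)/8; evaluating from 0 to pi: ∫_{0}^{pi} (t**3) cos(2*t) dt = (-3/8 + 3*pi**2/4) - (-3/8) = 3*pi**2/4.
Hence a_2 = (2/pi)·(3*pi**2/4) = 3*pi/2.

3*pi/2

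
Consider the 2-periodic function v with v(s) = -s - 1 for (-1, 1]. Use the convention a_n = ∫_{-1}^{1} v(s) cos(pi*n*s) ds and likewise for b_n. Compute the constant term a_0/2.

a_0 = ∫_{-1}^{1} v(s) ds = -2.
So the constant term a_0/2 = -1.

-1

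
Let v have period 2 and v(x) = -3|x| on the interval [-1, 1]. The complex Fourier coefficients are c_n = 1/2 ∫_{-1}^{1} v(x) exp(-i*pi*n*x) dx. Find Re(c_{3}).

Since v is real-valued, Re(c_{3}) = 1/2 ∫_{-1}^{1} v(x) cos(3*pi*x) dx = a_{3}/2.
v is even and cos(3*pi*x) is even, so the integrand is even: ∫_{-1}^{1} v(x) cos(3*pi*x) dx = 2∫_0^{1} v(x) cos(3*pi*x) dx.
Integrating by parts (boundary term plus one more integral), an antiderivative of (-3*x) cos(3*pi*x) is -x*sin(3*pi*x)/pi - cos(3*pi*x)/(3*pi**2); evaluating from 0 to 1: ∫_{0}^{1} (-3*x) cos(3*pi*x) dx = (1/(3*pi**2)) - (-1/(3*pi**2)) = 2/(3*pi**2).
So ∫_{-1}^{1} v(x) cos(3*pi*x) dx = 4/(3*pi**2).
Hence Re(c_{3}) = (1/2)·(4/(3*pi**2)) = 2/(3*pi**2).

2/(3*pi**2)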